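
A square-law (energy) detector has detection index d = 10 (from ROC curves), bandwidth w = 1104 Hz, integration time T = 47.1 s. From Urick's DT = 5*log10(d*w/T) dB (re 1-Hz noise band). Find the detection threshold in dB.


DT = 5*log10(d*w/T) = 5*log10(10 * 1104 / 47.1) = 5*log10(234.39) = 11.85

11.85 dB


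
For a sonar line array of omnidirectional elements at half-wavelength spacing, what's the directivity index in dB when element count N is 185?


DI = 10*log10(185) = 22.67

22.67 dB


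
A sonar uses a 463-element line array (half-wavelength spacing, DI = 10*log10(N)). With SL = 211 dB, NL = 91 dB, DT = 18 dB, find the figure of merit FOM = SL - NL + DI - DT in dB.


128.66 dB


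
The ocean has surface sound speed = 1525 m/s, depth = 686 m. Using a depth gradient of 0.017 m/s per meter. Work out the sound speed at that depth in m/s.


c = 1525 + 0.017 * 686 = 1536.662

1536.662 m/s


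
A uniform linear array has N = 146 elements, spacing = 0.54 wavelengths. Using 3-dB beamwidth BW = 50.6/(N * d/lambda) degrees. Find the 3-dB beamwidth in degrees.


0.64 deg


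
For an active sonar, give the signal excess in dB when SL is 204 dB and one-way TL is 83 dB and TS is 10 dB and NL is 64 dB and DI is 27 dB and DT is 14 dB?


SE = SL - 2*TL + TS - NL + DI - DT = 204 - 2*83 + (10) - 64 + 27 - 14 = -3

-3 dB


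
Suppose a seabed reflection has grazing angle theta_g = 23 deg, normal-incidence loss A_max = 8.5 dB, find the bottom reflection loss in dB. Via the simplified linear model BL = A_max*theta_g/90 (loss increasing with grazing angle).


2.17 dB


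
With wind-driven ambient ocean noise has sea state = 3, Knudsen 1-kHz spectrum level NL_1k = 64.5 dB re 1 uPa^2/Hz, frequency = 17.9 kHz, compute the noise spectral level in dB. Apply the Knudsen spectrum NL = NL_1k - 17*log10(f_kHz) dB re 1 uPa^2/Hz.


NL = NL_1k - 17*log10(f_kHz) = 64.5 - 17*log10(17.9) = 64.5 - (21.3) = 43.2

43.2 dB


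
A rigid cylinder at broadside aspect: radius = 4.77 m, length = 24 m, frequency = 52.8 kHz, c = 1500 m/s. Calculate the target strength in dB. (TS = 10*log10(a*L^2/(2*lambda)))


lambda = 1500/52800 = 0.02841 m
TS = 10*log10(4.77*24^2/(2*0.02841)) = 46.84

46.84 dB


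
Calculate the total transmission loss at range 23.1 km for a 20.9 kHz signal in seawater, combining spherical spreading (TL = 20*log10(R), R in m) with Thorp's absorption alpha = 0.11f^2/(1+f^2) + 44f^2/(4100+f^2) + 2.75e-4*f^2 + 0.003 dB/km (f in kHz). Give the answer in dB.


Step 1 (Thorp): alpha = 0.11*436.81/(1+436.81) + 44*436.81/(4100+436.81) + 2.75e-4*436.81 + 0.003 = 4.4692 dB/km
Step 2: TL_spread = 20*log10(23100) = 87.27 dB
Step 3: TL_abs = alpha*R = 4.4692 * 23.1 = 103.24 dB
Step 4: TL_total = 87.27 + 103.24 = 190.51

190.51 dB


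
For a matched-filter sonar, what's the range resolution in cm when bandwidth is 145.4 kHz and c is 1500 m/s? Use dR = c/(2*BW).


dR = c/(2*BW) = 1500 / (2 * 145.4e3) = 0.0052 m = 0.52 cm

0.52 cm


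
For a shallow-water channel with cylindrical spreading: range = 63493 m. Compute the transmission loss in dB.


TL = 10*log10(63493) = 48.03

48.03 dB


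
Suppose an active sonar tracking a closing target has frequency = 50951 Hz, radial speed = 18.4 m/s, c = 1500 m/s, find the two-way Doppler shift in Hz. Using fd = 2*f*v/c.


fd = 2*f*v/c = 2 * 50951 * 18.4 / 1500 = 1250.0

1250.0 Hz


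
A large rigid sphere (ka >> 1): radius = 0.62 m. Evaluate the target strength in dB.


TS = 10*log10(0.62^2 / 4) = 10*log10(0.0961) = -10.17

-10.17 dB


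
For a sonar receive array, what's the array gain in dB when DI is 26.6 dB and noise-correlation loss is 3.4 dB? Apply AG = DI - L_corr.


AG = DI - L_corr = 26.6 - 3.4 = 23.2

23.2 dB


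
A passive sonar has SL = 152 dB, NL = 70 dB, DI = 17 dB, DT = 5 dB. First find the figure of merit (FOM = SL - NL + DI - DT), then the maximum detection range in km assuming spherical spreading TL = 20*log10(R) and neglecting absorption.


Step 1: FOM = SL - NL + DI - DT = 152 - 70 + 17 - 5 = 94 dB
Step 2: at max range FOM = TL = 20*log10(R), so R = 10^(94/20) = 50118.72 m = 50.12 km

50.12 km


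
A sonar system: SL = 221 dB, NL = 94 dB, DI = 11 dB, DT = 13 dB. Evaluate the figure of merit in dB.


FOM = SL - NL + DI - DT = 221 - 94 + 11 - 13 = 125

125 dB


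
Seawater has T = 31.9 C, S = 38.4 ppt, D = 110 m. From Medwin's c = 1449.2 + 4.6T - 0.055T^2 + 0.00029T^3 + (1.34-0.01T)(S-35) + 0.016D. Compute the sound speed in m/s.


c = 1449.2 + 4.6*31.9 - 0.055*31.9^2 + 0.00029*31.9^3 + (1.34 - 0.01*31.9)*(38.4 - 35) + 0.016*110 = 1554.62

1554.62 m/s


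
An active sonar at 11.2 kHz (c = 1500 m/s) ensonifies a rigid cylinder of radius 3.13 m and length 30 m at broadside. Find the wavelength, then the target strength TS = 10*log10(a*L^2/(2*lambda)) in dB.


Step 1: lambda = c/f = 1500/11200 = 0.13393 m
Step 2: TS = 10*log10(a*L^2/(2*lambda)) = 10*log10(3.13*30^2/(2*0.13393)) = 40.22

40.22 dB


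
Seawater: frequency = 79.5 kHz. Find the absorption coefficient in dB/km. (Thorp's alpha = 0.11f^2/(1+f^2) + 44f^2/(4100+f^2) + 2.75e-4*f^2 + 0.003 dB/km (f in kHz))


f^2 = 6320.25
alpha = 0.11*6320.25/(1+6320.25) + 44*6320.25/(4100+6320.25) + 2.75e-4*6320.25 + 0.003 = 28.539

28.539 dB/km


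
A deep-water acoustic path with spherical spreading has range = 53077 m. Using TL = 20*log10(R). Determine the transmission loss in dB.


94.5 dB


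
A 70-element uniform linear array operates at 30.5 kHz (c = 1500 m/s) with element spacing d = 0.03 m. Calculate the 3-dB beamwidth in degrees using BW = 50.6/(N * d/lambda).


Step 1: lambda = 1500/30500 = 0.04918 m
Step 2: d/lambda = 0.03/0.04918 = 0.61
Step 3: BW = 50.6/(N * d/lambda) = 50.6/(70 * 0.61) = 1.19

1.19 deg


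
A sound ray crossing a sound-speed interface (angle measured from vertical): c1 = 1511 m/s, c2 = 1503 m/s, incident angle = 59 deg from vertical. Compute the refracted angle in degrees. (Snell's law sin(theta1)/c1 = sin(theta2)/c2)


sin(theta2) = (c2/c1)*sin(theta1) = (1503/1511)*sin(59 deg) = 0.85263
theta2 = arcsin(0.85263) = 58.5

58.5 deg


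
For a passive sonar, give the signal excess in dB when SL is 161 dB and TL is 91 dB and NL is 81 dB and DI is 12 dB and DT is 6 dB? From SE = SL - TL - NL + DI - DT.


SE = SL - TL - NL + DI - DT = 161 - 91 - 81 + 12 - 6 = -5

-5 dB


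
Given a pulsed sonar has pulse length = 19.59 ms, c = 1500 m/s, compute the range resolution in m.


14.6925 m


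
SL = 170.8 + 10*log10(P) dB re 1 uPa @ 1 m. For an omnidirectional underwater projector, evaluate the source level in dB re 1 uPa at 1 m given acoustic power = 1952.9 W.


SL = 170.8 + 10*log10(1952.9) = 170.8 + 32.91 = 203.71

203.71 dB


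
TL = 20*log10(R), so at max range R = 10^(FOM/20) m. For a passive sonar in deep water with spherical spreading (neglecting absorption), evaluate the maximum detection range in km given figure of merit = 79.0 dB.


At max range FOM = TL, so 20*log10(R) = 79.0
R = 10^(79.0/20) = 8912.51 m = 8.91 km

8.91 km


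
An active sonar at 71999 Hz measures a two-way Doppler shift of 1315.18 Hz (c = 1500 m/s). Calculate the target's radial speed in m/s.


From fd = 2*f*v/c, v = c*fd/(2*f) = 1500 * 1315.18 / (2*71999) = 13.7

13.7 m/s


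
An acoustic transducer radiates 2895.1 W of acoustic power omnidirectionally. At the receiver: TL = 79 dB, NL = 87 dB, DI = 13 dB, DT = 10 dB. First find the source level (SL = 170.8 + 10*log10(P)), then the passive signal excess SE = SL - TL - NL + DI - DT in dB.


Step 1: SL = 170.8 + 10*log10(2895.1) = 205.42 dB
Step 2: SE = SL - TL - NL + DI - DT = 205.42 - 79 - 87 + 13 - 10 = 42.42

42.42 dB


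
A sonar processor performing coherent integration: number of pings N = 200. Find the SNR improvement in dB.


Gain = 10*log10(200) = 23.01

23.01 dB


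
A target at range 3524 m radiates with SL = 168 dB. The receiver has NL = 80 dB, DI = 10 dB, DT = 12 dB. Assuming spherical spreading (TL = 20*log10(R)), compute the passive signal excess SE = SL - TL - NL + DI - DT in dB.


Step 1: TL = 20*log10(3524) = 70.94 dB
Step 2: SE = 168 - 70.94 - 80 + 10 - 12 = 15.06

15.06 dB


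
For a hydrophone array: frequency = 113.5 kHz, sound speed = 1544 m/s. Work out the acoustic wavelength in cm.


lambda = c/f = 1544 / 113500 = 0.0136 m = 1.36 cm

1.36 cm


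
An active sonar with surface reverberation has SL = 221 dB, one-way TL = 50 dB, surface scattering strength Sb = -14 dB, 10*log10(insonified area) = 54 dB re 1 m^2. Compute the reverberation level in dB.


RL = SL - 2*TL + Sb + 10*log10(A) = 221 - 2*50 + (-14) + 54 = 161

161 dB


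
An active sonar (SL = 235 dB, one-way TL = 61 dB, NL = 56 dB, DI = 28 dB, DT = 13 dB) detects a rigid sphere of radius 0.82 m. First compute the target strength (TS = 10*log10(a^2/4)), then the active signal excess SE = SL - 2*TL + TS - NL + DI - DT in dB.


Step 1: TS = 10*log10(0.82^2/4) = -7.74 dB
Step 2: SE = SL - 2*TL + TS - NL + DI - DT = 235 - 2*61 + (-7.74) - 56 + 28 - 13 = 64.26

64.26 dB


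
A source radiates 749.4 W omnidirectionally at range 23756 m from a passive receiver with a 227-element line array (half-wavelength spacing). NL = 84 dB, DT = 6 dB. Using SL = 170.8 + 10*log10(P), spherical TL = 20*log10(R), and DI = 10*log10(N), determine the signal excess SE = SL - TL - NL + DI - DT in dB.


Step 1: SL = 170.8 + 10*log10(749.4) = 199.55 dB
Step 2: TL = 20*log10(23756) = 87.52 dB
Step 3: DI = 10*log10(227) = 23.56 dB
Step 4: SE = SL - TL - NL + DI - DT = 199.55 - 87.52 - 84 + 23.56 - 6 = 45.59

45.59 dB


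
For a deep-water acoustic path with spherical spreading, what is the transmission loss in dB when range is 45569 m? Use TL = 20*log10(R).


93.17 dB


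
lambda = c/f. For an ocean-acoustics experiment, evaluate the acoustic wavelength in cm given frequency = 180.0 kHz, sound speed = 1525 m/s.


lambda = c/f = 1525 / 180000 = 0.0085 m = 0.85 cm

0.85 cm


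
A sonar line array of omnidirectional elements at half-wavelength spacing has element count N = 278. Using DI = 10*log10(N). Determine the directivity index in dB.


24.44 dB


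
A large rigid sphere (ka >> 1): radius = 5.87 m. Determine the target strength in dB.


TS = 10*log10(5.87^2 / 4) = 10*log10(8.614225) = 9.35

9.35 dB


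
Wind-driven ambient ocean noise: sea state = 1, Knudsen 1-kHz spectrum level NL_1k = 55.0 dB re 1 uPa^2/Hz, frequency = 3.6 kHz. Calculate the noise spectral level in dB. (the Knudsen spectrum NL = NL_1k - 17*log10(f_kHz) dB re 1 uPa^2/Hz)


NL = NL_1k - 17*log10(f_kHz) = 55.0 - 17*log10(3.6) = 55.0 - (9.46) = 45.54

45.54 dB


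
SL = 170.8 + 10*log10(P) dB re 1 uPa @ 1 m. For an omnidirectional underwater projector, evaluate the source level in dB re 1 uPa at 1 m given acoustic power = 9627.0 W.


SL = 170.8 + 10*log10(9627.0) = 170.8 + 39.83 = 210.63

210.63 dB


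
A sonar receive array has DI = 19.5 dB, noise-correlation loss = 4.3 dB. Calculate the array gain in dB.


AG = DI - L_corr = 19.5 - 4.3 = 15.2

15.2 dB


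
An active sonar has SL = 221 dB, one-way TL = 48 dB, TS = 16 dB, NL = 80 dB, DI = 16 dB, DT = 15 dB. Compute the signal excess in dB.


62 dB


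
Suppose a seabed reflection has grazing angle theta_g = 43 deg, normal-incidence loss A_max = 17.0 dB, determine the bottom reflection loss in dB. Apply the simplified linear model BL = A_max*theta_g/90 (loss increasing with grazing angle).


BL = A_max * theta_g / 90 = 17.0 * 43 / 90 = 8.12

8.12 dB


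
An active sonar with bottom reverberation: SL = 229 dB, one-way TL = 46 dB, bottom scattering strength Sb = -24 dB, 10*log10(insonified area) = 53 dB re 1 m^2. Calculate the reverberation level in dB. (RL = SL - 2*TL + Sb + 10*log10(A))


166 dB


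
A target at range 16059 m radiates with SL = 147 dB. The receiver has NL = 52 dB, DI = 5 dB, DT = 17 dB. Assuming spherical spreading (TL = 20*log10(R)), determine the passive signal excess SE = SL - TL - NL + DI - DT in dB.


-1.11 dB


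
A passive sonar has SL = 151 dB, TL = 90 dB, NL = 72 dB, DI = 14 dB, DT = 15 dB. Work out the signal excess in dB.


SE = SL - TL - NL + DI - DT = 151 - 90 - 72 + 14 - 15 = -12

-12 dB


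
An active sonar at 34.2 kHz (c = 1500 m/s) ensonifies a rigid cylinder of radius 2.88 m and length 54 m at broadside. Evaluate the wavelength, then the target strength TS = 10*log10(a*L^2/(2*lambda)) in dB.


Step 1: lambda = c/f = 1500/34200 = 0.04386 m
Step 2: TS = 10*log10(a*L^2/(2*lambda)) = 10*log10(2.88*54^2/(2*0.04386)) = 49.81

49.81 dB


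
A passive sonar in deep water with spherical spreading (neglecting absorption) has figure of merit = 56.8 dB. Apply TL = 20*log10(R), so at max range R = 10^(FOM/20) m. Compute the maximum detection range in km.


At max range FOM = TL, so 20*log10(R) = 56.8
R = 10^(56.8/20) = 691.83 m = 0.69 km

0.69 km


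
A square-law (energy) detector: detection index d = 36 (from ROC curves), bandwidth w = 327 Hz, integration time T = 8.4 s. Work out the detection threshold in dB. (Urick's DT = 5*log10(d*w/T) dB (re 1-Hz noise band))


DT = 5*log10(d*w/T) = 5*log10(36 * 327 / 8.4) = 5*log10(1401.43) = 15.73

15.73 dB


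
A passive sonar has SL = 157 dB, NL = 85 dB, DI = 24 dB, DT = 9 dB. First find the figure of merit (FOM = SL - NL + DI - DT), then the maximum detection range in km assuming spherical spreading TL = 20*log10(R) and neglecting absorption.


Step 1: FOM = SL - NL + DI - DT = 157 - 85 + 24 - 9 = 87 dB
Step 2: at max range FOM = TL = 20*log10(R), so R = 10^(87/20) = 22387.21 m = 22.39 km

22.39 km


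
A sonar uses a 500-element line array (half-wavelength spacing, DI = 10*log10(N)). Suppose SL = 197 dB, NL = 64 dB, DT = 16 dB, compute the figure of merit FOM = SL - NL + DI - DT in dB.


Step 1: DI = 10*log10(500) = 26.99 dB
Step 2: FOM = SL - NL + DI - DT = 197 - 64 + 26.99 - 16 = 143.99

143.99 dB


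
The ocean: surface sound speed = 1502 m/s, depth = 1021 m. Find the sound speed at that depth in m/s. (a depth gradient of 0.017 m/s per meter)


c = 1502 + 0.017 * 1021 = 1519.357

1519.357 m/s


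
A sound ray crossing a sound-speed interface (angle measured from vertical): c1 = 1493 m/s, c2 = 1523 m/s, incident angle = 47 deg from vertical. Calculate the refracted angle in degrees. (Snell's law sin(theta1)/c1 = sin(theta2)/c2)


sin(theta2) = (c2/c1)*sin(theta1) = (1523/1493)*sin(47 deg) = 0.74605
theta2 = arcsin(0.74605) = 48.25

48.25 deg


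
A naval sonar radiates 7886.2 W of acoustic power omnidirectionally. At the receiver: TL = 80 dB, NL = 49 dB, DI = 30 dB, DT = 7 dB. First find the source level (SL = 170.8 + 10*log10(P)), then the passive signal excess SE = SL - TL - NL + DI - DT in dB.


Step 1: SL = 170.8 + 10*log10(7886.2) = 209.77 dB
Step 2: SE = SL - TL - NL + DI - DT = 209.77 - 80 - 49 + 30 - 7 = 103.77

103.77 dB


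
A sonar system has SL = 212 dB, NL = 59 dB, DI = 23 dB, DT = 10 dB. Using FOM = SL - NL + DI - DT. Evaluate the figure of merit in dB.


FOM = SL - NL + DI - DT = 212 - 59 + 23 - 10 = 166

166 dB


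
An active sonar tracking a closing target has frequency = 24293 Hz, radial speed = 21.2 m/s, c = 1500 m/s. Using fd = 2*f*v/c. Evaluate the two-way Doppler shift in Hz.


fd = 2*f*v/c = 2 * 24293 * 21.2 / 1500 = 686.68

686.68 Hz


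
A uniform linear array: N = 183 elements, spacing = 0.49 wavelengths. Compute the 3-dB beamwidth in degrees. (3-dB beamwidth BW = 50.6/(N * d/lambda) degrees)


BW = 50.6 / (183 * 0.49) = 50.6 / 89.67 = 0.56

0.56 deg


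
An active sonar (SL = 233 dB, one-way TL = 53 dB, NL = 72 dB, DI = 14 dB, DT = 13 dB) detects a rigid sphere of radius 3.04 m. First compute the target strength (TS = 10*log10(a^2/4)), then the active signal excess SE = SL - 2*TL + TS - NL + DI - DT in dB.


Step 1: TS = 10*log10(3.04^2/4) = 3.64 dB
Step 2: SE = SL - 2*TL + TS - NL + DI - DT = 233 - 2*53 + (3.64) - 72 + 14 - 13 = 59.64

59.64 dB


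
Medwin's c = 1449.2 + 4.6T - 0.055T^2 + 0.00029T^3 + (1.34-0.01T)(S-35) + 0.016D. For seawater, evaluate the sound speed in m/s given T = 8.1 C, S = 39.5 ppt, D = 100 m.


c = 1449.2 + 4.6*8.1 - 0.055*8.1^2 + 0.00029*8.1^3 + (1.34 - 0.01*8.1)*(39.5 - 35) + 0.016*100 = 1490.27

1490.27 m/s


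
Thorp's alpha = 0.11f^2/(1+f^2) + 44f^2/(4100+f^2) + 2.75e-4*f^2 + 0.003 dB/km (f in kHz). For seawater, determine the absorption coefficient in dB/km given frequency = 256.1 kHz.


59.561 dB/km


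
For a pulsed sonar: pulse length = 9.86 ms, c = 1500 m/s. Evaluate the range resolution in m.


dR = c*tau/2 = 1500 * 9.86e-3 / 2 = 7.395

7.395 m


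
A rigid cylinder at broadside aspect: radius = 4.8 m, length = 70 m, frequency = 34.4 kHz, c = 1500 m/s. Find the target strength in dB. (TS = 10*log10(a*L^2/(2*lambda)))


lambda = 1500/34400 = 0.0436 m
TS = 10*log10(4.8*70^2/(2*0.0436)) = 54.31

54.31 dB


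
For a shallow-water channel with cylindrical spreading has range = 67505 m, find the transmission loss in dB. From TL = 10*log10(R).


TL = 10*log10(67505) = 48.29

48.29 dB


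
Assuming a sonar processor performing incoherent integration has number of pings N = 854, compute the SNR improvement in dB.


Gain = 5*log10(854) = 14.66

14.66 dB


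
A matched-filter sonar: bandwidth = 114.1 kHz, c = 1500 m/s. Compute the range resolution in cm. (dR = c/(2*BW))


dR = c/(2*BW) = 1500 / (2 * 114.1e3) = 0.0066 m = 0.66 cm

0.66 cm


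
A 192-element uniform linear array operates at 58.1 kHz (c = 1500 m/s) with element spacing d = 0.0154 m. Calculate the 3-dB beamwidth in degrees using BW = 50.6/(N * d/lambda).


0.44 deg


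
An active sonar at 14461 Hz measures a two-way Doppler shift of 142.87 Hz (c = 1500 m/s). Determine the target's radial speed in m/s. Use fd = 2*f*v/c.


From fd = 2*f*v/c, v = c*fd/(2*f) = 1500 * 142.87 / (2*14461) = 7.41

7.41 m/s


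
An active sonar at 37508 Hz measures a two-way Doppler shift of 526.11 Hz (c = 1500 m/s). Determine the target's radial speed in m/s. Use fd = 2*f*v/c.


From fd = 2*f*v/c, v = c*fd/(2*f) = 1500 * 526.11 / (2*37508) = 10.52

10.52 m/s


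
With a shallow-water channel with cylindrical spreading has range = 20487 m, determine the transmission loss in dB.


43.11 dB


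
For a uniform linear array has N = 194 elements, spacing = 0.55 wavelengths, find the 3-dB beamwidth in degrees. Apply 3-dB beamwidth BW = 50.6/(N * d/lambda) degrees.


BW = 50.6 / (194 * 0.55) = 50.6 / 106.7 = 0.47

0.47 deg


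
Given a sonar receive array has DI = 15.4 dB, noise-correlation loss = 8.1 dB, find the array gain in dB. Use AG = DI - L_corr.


7.3 dB


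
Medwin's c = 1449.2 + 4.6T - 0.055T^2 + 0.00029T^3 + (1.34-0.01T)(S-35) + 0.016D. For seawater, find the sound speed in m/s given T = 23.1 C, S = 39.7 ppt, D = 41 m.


c = 1449.2 + 4.6*23.1 - 0.055*23.1^2 + 0.00029*23.1^3 + (1.34 - 0.01*23.1)*(39.7 - 35) + 0.016*41 = 1535.55

1535.55 m/s


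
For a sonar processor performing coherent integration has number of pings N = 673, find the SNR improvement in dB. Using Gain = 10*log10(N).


Gain = 10*log10(673) = 28.28

28.28 dB


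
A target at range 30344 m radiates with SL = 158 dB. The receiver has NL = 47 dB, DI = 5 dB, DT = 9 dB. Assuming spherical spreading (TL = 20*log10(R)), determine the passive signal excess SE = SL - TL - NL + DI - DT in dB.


17.36 dB


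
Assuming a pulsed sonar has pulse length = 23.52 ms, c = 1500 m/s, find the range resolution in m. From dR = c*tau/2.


17.64 m


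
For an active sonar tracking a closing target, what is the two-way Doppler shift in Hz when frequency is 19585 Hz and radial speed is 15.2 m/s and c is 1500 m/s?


fd = 2*f*v/c = 2 * 19585 * 15.2 / 1500 = 396.92

396.92 Hz


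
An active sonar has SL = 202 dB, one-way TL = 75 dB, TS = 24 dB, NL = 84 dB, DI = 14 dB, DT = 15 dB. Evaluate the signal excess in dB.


SE = SL - 2*TL + TS - NL + DI - DT = 202 - 2*75 + (24) - 84 + 14 - 15 = -9

-9 dB


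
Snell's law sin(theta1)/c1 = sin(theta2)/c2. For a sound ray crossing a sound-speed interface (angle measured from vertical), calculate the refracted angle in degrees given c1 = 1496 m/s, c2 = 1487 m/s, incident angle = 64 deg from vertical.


sin(theta2) = (c2/c1)*sin(theta1) = (1487/1496)*sin(64 deg) = 0.89339
theta2 = arcsin(0.89339) = 63.3

63.3 deg


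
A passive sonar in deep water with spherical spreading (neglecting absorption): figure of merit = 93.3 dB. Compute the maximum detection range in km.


46.24 km


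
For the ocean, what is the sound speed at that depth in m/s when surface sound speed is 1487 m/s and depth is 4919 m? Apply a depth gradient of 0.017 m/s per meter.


c = 1487 + 0.017 * 4919 = 1570.623

1570.623 m/s


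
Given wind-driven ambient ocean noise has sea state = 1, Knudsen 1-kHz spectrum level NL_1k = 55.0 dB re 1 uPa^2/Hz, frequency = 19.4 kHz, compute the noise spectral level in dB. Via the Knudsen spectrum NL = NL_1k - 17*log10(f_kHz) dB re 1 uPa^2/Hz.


NL = NL_1k - 17*log10(f_kHz) = 55.0 - 17*log10(19.4) = 55.0 - (21.89) = 33.11

33.11 dB


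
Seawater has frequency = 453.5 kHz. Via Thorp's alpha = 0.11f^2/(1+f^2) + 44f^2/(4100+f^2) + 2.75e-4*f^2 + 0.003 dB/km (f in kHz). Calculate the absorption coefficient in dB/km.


99.81 dB/km


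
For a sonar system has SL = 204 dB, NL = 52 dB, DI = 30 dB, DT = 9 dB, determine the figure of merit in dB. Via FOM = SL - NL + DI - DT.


FOM = SL - NL + DI - DT = 204 - 52 + 30 - 9 = 173

173 dB


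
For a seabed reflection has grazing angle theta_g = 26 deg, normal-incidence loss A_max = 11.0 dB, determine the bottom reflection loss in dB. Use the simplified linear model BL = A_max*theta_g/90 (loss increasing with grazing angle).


3.18 dB


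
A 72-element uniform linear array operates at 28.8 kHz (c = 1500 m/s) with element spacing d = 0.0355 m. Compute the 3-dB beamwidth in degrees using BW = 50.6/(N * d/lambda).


Step 1: lambda = 1500/28800 = 0.05208 m
Step 2: d/lambda = 0.0355/0.05208 = 0.6816
Step 3: BW = 50.6/(N * d/lambda) = 50.6/(72 * 0.6816) = 1.03

1.03 deg


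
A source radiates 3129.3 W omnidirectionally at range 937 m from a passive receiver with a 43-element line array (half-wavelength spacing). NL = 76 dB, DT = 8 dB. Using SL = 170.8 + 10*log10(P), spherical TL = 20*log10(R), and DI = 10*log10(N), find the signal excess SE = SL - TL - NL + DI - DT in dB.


78.65 dB


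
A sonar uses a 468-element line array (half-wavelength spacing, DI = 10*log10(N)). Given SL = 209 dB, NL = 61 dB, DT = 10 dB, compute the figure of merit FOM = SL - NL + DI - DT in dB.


Step 1: DI = 10*log10(468) = 26.7 dB
Step 2: FOM = SL - NL + DI - DT = 209 - 61 + 26.7 - 10 = 164.7

164.7 dB


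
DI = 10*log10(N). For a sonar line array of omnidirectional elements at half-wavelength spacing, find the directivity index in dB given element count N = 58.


17.63 dB


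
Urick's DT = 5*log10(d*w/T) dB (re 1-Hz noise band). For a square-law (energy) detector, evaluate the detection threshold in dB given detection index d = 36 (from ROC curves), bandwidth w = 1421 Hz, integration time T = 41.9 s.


DT = 5*log10(d*w/T) = 5*log10(36 * 1421 / 41.9) = 5*log10(1220.91) = 15.43

15.43 dB


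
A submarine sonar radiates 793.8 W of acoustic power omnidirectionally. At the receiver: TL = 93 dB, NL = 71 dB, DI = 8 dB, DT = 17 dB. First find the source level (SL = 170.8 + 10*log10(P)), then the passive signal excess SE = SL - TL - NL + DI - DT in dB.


Step 1: SL = 170.8 + 10*log10(793.8) = 199.8 dB
Step 2: SE = SL - TL - NL + DI - DT = 199.8 - 93 - 71 + 8 - 17 = 26.8

26.8 dB


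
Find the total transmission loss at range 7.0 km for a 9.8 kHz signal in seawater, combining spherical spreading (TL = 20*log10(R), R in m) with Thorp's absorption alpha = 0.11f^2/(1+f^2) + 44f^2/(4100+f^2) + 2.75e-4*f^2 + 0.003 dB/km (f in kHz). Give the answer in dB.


84.92 dB


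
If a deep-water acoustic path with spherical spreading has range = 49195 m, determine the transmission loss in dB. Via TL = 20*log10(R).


TL = 20*log10(49195) = 93.84

93.84 dB


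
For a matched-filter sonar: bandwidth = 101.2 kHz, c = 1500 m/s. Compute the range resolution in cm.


dR = c/(2*BW) = 1500 / (2 * 101.2e3) = 0.0074 m = 0.74 cm

0.74 cm


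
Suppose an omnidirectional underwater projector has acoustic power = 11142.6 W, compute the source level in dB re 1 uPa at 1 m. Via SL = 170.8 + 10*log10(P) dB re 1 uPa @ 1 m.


SL = 170.8 + 10*log10(11142.6) = 170.8 + 40.47 = 211.27

211.27 dB


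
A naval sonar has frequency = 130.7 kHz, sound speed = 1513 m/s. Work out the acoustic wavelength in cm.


1.16 cm


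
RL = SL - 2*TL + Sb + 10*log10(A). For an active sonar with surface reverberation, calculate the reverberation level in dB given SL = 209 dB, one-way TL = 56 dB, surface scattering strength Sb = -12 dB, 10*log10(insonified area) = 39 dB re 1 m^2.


RL = SL - 2*TL + Sb + 10*log10(A) = 209 - 2*56 + (-12) + 39 = 124

124 dB


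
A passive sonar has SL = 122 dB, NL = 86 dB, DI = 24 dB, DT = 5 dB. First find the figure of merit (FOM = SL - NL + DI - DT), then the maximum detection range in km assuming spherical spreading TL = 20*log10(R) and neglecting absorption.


Step 1: FOM = SL - NL + DI - DT = 122 - 86 + 24 - 5 = 55 dB
Step 2: at max range FOM = TL = 20*log10(R), so R = 10^(55/20) = 562.34 m = 0.56 km

0.56 km


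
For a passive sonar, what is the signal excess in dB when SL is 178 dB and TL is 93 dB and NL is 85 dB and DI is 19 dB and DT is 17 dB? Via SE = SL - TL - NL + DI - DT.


SE = SL - TL - NL + DI - DT = 178 - 93 - 85 + 19 - 17 = 2

2 dB


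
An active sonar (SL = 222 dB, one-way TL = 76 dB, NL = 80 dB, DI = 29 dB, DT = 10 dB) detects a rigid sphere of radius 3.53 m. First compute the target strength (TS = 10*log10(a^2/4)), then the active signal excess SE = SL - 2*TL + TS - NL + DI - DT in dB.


Step 1: TS = 10*log10(3.53^2/4) = 4.93 dB
Step 2: SE = SL - 2*TL + TS - NL + DI - DT = 222 - 2*76 + (4.93) - 80 + 29 - 10 = 13.93

13.93 dB


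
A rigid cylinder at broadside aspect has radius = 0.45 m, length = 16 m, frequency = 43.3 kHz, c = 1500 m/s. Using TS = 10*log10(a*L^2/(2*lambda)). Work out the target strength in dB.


lambda = 1500/43300 = 0.03464 m
TS = 10*log10(0.45*16^2/(2*0.03464)) = 32.21

32.21 dB


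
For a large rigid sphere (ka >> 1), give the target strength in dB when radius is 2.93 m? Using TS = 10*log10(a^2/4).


3.32 dB


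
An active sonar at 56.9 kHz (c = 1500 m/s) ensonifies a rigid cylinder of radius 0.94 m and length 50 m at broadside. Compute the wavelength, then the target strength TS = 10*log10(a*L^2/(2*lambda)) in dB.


Step 1: lambda = c/f = 1500/56900 = 0.02636 m
Step 2: TS = 10*log10(a*L^2/(2*lambda)) = 10*log10(0.94*50^2/(2*0.02636)) = 46.49

46.49 dB


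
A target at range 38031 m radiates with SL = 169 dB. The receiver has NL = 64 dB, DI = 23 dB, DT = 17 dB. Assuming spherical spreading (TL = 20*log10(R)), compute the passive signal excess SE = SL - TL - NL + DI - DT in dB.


Step 1: TL = 20*log10(38031) = 91.6 dB
Step 2: SE = 169 - 91.6 - 64 + 23 - 17 = 19.4

19.4 dB


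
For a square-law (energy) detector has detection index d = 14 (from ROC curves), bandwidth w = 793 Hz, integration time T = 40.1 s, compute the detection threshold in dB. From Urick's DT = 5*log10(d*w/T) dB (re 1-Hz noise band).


DT = 5*log10(d*w/T) = 5*log10(14 * 793 / 40.1) = 5*log10(276.86) = 12.21

12.21 dB


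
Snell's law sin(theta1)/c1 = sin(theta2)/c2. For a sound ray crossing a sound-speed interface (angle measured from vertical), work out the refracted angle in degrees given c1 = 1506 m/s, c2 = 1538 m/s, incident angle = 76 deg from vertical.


sin(theta2) = (c2/c1)*sin(theta1) = (1538/1506)*sin(76 deg) = 0.99091
theta2 = arcsin(0.99091) = 82.27

82.27 deg


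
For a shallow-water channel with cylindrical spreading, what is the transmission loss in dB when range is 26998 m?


TL = 10*log10(26998) = 44.31

44.31 dB


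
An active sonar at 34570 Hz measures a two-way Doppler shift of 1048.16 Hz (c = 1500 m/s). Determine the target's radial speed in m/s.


From fd = 2*f*v/c, v = c*fd/(2*f) = 1500 * 1048.16 / (2*34570) = 22.74

22.74 m/s


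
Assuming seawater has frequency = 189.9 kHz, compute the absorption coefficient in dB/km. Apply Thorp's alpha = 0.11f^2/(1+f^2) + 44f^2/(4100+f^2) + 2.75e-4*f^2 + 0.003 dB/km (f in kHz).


f^2 = 36062.01
alpha = 0.11*36062.01/(1+36062.01) + 44*36062.01/(4100+36062.01) + 2.75e-4*36062.01 + 0.003 = 49.538

49.538 dB/km


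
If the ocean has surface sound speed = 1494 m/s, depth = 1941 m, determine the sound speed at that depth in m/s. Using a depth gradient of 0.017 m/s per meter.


1526.997 m/s


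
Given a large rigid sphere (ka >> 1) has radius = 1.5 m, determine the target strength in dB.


TS = 10*log10(1.5^2 / 4) = 10*log10(0.5625) = -2.5

-2.5 dB


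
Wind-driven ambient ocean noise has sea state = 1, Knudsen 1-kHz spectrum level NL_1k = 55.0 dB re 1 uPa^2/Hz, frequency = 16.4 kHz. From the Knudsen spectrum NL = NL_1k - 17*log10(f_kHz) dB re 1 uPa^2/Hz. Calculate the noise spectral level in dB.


NL = NL_1k - 17*log10(f_kHz) = 55.0 - 17*log10(16.4) = 55.0 - (20.65) = 34.35

34.35 dB


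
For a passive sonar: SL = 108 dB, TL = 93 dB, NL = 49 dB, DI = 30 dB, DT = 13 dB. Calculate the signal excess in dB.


-17 dB


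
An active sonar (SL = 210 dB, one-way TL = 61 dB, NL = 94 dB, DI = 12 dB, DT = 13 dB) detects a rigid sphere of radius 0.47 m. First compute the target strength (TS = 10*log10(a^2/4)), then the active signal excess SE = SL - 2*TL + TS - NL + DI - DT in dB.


Step 1: TS = 10*log10(0.47^2/4) = -12.58 dB
Step 2: SE = SL - 2*TL + TS - NL + DI - DT = 210 - 2*61 + (-12.58) - 94 + 12 - 13 = -19.58

-19.58 dB


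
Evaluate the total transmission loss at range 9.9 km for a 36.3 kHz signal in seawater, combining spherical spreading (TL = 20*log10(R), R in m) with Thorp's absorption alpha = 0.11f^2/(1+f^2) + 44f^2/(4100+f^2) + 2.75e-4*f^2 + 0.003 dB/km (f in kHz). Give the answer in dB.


190.56 dB


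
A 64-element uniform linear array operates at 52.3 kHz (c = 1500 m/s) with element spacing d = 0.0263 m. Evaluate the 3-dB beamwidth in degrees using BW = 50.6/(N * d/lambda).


Step 1: lambda = 1500/52300 = 0.02868 m
Step 2: d/lambda = 0.0263/0.02868 = 0.917
Step 3: BW = 50.6/(N * d/lambda) = 50.6/(64 * 0.917) = 0.86

0.86 deg


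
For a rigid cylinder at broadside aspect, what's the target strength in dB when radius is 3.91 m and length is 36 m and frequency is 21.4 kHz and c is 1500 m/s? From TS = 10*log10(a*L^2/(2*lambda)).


45.58 dB


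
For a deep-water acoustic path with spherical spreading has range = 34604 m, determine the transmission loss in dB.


90.78 dB


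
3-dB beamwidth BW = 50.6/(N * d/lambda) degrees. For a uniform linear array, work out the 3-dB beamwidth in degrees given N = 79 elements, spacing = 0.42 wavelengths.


BW = 50.6 / (79 * 0.42) = 50.6 / 33.18 = 1.53

1.53 deg


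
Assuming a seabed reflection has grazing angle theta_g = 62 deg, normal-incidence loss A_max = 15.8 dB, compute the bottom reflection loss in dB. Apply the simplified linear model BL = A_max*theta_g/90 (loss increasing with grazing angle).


10.88 dB


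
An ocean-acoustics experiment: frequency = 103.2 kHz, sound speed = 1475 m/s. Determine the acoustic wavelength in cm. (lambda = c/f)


1.43 cm


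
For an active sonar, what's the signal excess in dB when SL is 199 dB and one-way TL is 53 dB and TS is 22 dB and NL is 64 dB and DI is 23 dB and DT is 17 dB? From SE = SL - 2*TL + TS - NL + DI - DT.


57 dB


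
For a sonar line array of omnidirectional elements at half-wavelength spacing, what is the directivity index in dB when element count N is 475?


DI = 10*log10(475) = 26.77

26.77 dB


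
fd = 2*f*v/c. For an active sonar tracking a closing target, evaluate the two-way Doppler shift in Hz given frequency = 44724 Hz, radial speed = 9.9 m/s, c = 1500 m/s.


fd = 2*f*v/c = 2 * 44724 * 9.9 / 1500 = 590.36

590.36 Hz


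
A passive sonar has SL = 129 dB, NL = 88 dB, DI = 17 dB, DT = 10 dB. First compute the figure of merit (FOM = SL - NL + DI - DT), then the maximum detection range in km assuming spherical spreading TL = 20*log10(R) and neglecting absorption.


Step 1: FOM = SL - NL + DI - DT = 129 - 88 + 17 - 10 = 48 dB
Step 2: at max range FOM = TL = 20*log10(R), so R = 10^(48/20) = 251.19 m = 0.25 km

0.25 km


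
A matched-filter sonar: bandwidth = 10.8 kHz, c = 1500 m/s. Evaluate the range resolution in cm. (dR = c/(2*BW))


dR = c/(2*BW) = 1500 / (2 * 10.8e3) = 0.0694 m = 6.94 cm

6.94 cm


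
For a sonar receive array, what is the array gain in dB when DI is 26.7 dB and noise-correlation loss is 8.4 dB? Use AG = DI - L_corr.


AG = DI - L_corr = 26.7 - 8.4 = 18.3

18.3 dB


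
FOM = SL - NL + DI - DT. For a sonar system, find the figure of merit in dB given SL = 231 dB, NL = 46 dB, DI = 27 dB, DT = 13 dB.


FOM = SL - NL + DI - DT = 231 - 46 + 27 - 13 = 199

199 dB


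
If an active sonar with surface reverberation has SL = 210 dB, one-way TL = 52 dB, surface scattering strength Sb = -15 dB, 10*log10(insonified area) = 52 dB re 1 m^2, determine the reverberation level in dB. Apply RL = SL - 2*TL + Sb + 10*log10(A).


RL = SL - 2*TL + Sb + 10*log10(A) = 210 - 2*52 + (-15) + 52 = 143

143 dB


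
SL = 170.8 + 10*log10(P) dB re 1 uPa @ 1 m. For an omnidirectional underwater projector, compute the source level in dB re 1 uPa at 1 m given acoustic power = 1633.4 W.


SL = 170.8 + 10*log10(1633.4) = 170.8 + 32.13 = 202.93

202.93 dB


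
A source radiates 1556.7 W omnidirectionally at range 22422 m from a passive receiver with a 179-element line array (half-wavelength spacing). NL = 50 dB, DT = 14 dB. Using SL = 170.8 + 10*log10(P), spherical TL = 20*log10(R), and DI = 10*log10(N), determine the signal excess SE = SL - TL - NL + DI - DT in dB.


74.24 dB


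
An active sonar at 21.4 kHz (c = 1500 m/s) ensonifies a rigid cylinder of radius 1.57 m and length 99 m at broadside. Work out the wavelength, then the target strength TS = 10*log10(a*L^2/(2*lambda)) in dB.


Step 1: lambda = c/f = 1500/21400 = 0.07009 m
Step 2: TS = 10*log10(a*L^2/(2*lambda)) = 10*log10(1.57*99^2/(2*0.07009)) = 50.4

50.4 dB


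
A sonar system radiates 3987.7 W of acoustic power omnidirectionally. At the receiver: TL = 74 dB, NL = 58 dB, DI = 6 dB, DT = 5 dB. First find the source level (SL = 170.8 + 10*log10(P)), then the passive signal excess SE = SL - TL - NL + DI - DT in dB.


Step 1: SL = 170.8 + 10*log10(3987.7) = 206.81 dB
Step 2: SE = SL - TL - NL + DI - DT = 206.81 - 74 - 58 + 6 - 5 = 75.81

75.81 dB


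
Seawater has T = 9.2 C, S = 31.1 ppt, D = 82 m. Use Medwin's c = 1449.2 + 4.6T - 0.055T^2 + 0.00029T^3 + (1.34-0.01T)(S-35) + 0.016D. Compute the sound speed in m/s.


c = 1449.2 + 4.6*9.2 - 0.055*9.2^2 + 0.00029*9.2^3 + (1.34 - 0.01*9.2)*(31.1 - 35) + 0.016*82 = 1483.54

1483.54 m/s


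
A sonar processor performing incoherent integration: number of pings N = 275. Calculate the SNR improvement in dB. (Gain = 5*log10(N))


Gain = 5*log10(275) = 12.2

12.2 dB


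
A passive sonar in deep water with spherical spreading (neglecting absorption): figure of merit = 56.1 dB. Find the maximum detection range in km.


At max range FOM = TL, so 20*log10(R) = 56.1
R = 10^(56.1/20) = 638.26 m = 0.64 km

0.64 km


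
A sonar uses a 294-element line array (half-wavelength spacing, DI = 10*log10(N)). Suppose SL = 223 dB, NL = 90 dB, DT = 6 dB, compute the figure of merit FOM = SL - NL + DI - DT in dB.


Step 1: DI = 10*log10(294) = 24.68 dB
Step 2: FOM = SL - NL + DI - DT = 223 - 90 + 24.68 - 6 = 151.68

151.68 dB


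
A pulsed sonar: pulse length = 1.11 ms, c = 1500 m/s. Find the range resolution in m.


dR = c*tau/2 = 1500 * 1.11e-3 / 2 = 0.8325

0.8325 m


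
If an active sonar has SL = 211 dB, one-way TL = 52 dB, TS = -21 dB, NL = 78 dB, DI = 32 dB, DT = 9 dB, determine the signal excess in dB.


31 dB


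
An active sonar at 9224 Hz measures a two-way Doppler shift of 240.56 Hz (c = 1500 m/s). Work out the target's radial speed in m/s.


From fd = 2*f*v/c, v = c*fd/(2*f) = 1500 * 240.56 / (2*9224) = 19.56

19.56 m/s


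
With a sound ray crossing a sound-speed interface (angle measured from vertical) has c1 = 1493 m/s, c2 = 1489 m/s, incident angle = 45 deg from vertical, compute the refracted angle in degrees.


sin(theta2) = (c2/c1)*sin(theta1) = (1489/1493)*sin(45 deg) = 0.70521
theta2 = arcsin(0.70521) = 44.85

44.85 deg


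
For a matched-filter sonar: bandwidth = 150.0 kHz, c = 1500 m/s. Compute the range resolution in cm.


dR = c/(2*BW) = 1500 / (2 * 150.0e3) = 0.005 m = 0.5 cm

0.5 cm


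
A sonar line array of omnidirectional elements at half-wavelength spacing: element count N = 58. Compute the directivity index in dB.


DI = 10*log10(58) = 17.63

17.63 dB


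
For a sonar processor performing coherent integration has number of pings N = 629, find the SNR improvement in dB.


27.99 dB


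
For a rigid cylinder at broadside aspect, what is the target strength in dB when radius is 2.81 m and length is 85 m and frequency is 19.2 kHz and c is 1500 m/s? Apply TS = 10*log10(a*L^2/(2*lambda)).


lambda = 1500/19200 = 0.07812 m
TS = 10*log10(2.81*85^2/(2*0.07812)) = 51.14

51.14 dB


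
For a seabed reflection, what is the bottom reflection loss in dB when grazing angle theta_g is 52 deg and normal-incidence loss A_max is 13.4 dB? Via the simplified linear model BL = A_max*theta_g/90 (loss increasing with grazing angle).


7.74 dB


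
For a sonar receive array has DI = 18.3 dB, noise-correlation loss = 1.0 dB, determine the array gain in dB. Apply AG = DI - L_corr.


AG = DI - L_corr = 18.3 - 1.0 = 17.3

17.3 dB


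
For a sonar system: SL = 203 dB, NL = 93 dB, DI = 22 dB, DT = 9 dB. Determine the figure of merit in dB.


123 dB


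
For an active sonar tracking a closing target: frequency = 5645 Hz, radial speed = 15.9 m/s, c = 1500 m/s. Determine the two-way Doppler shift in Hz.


119.67 Hz


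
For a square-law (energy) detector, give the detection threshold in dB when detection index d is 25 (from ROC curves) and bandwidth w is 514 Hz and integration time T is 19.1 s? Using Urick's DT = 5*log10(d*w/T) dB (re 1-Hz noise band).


DT = 5*log10(d*w/T) = 5*log10(25 * 514 / 19.1) = 5*log10(672.77) = 14.14

14.14 dB


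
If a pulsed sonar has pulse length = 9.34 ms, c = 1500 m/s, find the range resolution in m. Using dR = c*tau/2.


7.005 m


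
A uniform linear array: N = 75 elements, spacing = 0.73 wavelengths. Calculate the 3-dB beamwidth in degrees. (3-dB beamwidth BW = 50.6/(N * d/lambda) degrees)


0.92 deg


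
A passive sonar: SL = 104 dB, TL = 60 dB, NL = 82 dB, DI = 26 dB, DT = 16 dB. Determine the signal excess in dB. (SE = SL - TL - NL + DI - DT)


-28 dB


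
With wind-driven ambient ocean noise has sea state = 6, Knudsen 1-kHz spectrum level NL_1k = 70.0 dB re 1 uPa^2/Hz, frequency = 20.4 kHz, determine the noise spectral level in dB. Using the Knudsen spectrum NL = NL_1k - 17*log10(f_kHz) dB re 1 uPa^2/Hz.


NL = NL_1k - 17*log10(f_kHz) = 70.0 - 17*log10(20.4) = 70.0 - (22.26) = 47.74

47.74 dB


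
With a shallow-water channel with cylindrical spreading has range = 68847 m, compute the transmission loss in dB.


48.38 dB


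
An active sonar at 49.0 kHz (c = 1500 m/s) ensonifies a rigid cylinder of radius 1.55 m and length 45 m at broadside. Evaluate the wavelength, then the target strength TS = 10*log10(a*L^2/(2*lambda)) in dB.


Step 1: lambda = c/f = 1500/49000 = 0.03061 m
Step 2: TS = 10*log10(a*L^2/(2*lambda)) = 10*log10(1.55*45^2/(2*0.03061)) = 47.1

47.1 dB
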